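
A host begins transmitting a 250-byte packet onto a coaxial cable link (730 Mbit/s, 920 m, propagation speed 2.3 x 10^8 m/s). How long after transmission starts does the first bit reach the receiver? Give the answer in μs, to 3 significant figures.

First bit experiences only propagation delay: d/s = 920/2.3e+08 = 4.00 μs.

4.00 μs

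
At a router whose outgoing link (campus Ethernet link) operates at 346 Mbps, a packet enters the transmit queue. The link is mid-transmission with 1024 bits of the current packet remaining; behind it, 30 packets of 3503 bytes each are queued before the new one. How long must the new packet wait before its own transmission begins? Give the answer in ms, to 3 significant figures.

Each queued packet: L/R = 28024/346000000 = 0.0809942 ms.
30 queued → 2.42983 ms.
Plus remaining 1024 bits of current packet: 0.00295954 ms.
Queuing delay = 2.43 ms.

2.43 ms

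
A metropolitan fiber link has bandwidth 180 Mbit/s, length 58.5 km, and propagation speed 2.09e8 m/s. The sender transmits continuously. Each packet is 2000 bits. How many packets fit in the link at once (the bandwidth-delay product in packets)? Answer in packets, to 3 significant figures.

25.2 packets

Propagation delay = 58500 / 209000000 = 0.000279904 s.
BDP = R × t_prop = 180000000 × 0.000279904 = 50382.8 bits.
In packets of 2000 bits: 25.2 packets.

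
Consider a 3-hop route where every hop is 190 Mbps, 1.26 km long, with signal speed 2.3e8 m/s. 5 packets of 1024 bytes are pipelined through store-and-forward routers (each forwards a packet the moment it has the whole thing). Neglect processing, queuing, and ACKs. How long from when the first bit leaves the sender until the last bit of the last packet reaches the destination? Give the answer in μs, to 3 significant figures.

318 μs

Per-hop transmission t_tx = L/R = 8192/190000000 = 43.1158 μs.
Per-hop propagation t_prop = 1260/2.3e+08 = 5.47826 μs.
Pipeline fill: first packet needs 3·t_tx to clear all hops; remaining 4 packets each add one t_tx.
Total = (3+5-1)·t_tx + 3·t_prop = 7·43.1158 + 3·5.47826 = 318 μs.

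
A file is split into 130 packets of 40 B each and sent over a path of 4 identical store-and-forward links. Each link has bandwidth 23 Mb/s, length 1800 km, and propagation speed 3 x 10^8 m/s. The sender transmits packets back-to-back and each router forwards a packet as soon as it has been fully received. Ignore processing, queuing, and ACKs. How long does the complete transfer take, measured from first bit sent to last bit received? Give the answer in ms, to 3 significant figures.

Per-hop transmission t_tx = L/R = 320/23000000 = 0.013913 ms.
Per-hop propagation t_prop = 1800000/300000000 = 6 ms.
Pipeline fill: first packet needs 4·t_tx to clear all hops; remaining 129 packets each add one t_tx.
Total = (4+130-1)·t_tx + 4·t_prop = 133·0.013913 + 4·6 = 25.9 ms.

25.9 ms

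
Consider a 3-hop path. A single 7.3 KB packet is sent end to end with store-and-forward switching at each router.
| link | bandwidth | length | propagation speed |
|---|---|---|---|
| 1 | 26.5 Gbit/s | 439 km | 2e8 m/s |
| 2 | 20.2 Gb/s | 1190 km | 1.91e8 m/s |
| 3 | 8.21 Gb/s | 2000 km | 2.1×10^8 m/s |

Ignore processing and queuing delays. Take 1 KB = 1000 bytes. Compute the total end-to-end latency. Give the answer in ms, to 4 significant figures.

L = 58400 bits.
Transmission delays (L/R per hop): 0.00220377, 0.00289109, 0.00711328 ms; sum = 0.0122081 ms.
Propagation delays (d/s per hop): 2.195, 6.23037, 9.52381 ms; sum = 17.9492 ms.
End-to-end = 17.96 ms.

17.96 ms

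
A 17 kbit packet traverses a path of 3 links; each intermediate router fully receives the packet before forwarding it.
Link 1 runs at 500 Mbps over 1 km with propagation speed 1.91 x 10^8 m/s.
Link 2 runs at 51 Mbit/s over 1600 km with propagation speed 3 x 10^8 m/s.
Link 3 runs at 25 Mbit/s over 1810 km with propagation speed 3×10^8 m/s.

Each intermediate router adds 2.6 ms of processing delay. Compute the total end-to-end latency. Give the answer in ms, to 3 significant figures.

L = 17000 bits.
Transmission delays (L/R per hop): 0.034, 0.333333, 0.68 ms; sum = 1.04733 ms.
Propagation delays (d/s per hop): 0.0052356, 5.33333, 6.03333 ms; sum = 11.3719 ms.
Processing at 2 router(s): 2 × 2.6 ms = 5.2 ms.
End-to-end = 17.6 ms.

17.6 ms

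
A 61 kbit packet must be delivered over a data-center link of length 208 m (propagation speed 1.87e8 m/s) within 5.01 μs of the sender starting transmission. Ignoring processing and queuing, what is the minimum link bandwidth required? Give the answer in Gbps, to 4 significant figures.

15.65 Gbps

Propagation delay = 208 / 187000000 = 1.1123 μs.
Transmission budget = 5.01 − 1.1123 = 3.8977 μs.
R ≥ L / t_tx = 61000 bits / 3.8977e-06 s = 15.65 Gbps.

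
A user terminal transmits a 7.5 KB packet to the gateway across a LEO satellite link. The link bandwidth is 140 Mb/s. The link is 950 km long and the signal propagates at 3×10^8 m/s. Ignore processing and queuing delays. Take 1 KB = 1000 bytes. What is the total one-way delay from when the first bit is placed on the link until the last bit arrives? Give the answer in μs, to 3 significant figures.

L = 60000 bits.
Transmission delay = L/R = 60000 / 140000000 = 428.571 μs.
Propagation delay = d/s = 950000 m / 300000000 m/s = 3166.67 μs.
Total = 3600 μs.

3600 μs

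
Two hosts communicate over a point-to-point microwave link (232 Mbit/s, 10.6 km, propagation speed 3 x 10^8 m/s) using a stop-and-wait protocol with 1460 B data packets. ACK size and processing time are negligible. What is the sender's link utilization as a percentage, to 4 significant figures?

t_tx = L/R = 11680/232000000 = 5.03448e-05 s.
t_prop = 10600/300000000 = 3.53333e-05 s; RTT = 7.06667e-05 s.
Cycle = t_tx + RTT = 0.000121011 s.
Utilization = t_tx / cycle = 5.03448e-05/0.000121011 = 41.60 %.

41.60 %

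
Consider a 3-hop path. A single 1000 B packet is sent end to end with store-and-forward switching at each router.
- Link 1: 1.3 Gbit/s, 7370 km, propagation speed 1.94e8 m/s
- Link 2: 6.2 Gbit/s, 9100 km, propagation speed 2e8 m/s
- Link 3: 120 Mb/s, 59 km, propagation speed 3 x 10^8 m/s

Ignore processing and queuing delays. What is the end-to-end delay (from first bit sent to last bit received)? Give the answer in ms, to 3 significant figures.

83.8 ms

L = 1000 × 8 = 8000 bits.
Transmission delays (L/R per hop): 0.00615385, 0.00129032, 0.0666667 ms; sum = 0.0741108 ms.
Propagation delays (d/s per hop): 37.9897, 45.5, 0.196667 ms; sum = 83.6864 ms.
End-to-end = 83.8 ms.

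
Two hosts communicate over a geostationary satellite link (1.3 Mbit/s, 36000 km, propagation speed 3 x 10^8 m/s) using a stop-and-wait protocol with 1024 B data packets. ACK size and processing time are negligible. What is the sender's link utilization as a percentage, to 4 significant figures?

2.558 %

t_tx = L/R = 8192/1300000 = 0.00630154 s.
t_prop = 36000000/300000000 = 0.12 s; RTT = 0.24 s.
Cycle = t_tx + RTT = 0.246302 s.
Utilization = t_tx / cycle = 0.00630154/0.246302 = 2.558 %.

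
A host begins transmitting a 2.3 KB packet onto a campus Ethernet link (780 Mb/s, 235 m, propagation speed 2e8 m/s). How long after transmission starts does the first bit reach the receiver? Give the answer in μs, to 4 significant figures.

First bit experiences only propagation delay: d/s = 235/200000000 = 1.175 μs.

1.175 μs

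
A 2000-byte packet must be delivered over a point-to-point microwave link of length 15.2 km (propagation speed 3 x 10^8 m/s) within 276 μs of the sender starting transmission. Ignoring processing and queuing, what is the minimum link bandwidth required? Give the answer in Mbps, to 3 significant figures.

L = 16000 bits.
Propagation delay = 15200 / 300000000 = 50.6667 μs.
Transmission budget = 276 − 50.6667 = 225.333 μs.
R ≥ L / t_tx = 16000 bits / 0.000225333 s = 71.0 Mbps.

71.0 Mbps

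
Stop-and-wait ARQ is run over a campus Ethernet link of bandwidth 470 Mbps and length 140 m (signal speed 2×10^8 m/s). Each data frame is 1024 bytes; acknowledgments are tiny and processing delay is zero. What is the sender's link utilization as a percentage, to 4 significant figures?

t_tx = L/R = 8192/470000000 = 1.74298e-05 s.
t_prop = 140/200000000 = 7e-07 s; RTT = 1.4e-06 s.
Cycle = t_tx + RTT = 1.88298e-05 s.
Utilization = t_tx / cycle = 1.74298e-05/1.88298e-05 = 92.56 %.

92.56 %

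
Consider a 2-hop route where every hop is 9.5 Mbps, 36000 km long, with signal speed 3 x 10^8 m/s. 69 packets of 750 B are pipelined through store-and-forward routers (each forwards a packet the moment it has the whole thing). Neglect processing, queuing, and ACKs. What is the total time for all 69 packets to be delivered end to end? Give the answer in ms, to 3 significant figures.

Per-hop transmission t_tx = L/R = 6000/9500000 = 0.631579 ms.
Per-hop propagation t_prop = 36000000/300000000 = 120 ms.
Pipeline fill: first packet needs 2·t_tx to clear all hops; remaining 68 packets each add one t_tx.
Total = (2+69-1)·t_tx + 2·t_prop = 70·0.631579 + 2·120 = 284 ms.

284 ms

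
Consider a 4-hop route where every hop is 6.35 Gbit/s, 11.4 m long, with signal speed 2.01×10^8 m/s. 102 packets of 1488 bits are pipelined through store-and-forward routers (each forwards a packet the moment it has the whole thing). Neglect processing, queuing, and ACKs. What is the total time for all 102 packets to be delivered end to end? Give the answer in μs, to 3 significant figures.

24.8 μs

Per-hop transmission t_tx = L/R = 1488/6350000000 = 0.234331 μs.
Per-hop propagation t_prop = 11.4/2.01e+08 = 0.0567164 μs.
Pipeline fill: first packet needs 4·t_tx to clear all hops; remaining 101 packets each add one t_tx.
Total = (4+102-1)·t_tx + 4·t_prop = 105·0.234331 + 4·0.0567164 = 24.8 μs.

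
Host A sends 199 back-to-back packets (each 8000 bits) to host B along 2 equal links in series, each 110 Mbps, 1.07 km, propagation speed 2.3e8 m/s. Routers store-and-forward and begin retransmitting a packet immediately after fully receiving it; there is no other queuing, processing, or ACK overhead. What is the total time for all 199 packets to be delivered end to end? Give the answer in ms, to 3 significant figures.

Per-hop transmission t_tx = L/R = 8000/110000000 = 0.0727273 ms.
Per-hop propagation t_prop = 1070/2.3e+08 = 0.00465217 ms.
Pipeline fill: first packet needs 2·t_tx to clear all hops; remaining 198 packets each add one t_tx.
Total = (2+199-1)·t_tx + 2·t_prop = 200·0.0727273 + 2·0.00465217 = 14.6 ms.

14.6 ms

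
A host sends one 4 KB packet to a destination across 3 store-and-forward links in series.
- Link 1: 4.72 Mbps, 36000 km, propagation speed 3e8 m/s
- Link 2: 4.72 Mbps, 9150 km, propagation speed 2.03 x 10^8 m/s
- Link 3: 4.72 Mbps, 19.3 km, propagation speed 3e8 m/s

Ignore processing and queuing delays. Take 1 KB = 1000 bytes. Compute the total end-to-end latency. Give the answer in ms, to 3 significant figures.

185 ms

L = 32000 bits.
Transmission delay per hop = L/R = 32000/4720000 = 6.77966 ms; 3 hops → 20.339 ms.
Propagation delays (d/s per hop): 120, 45.0739, 0.0643333 ms; sum = 165.138 ms.
End-to-end = 185 ms.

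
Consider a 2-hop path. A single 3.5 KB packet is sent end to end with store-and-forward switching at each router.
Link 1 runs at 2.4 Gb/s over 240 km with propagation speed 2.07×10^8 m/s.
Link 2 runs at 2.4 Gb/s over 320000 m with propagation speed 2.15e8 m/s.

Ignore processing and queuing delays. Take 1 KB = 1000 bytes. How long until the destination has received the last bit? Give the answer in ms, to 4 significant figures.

2.671 ms

L = 28000 bits.
Transmission delay per hop = L/R = 28000/2400000000 = 0.0116667 ms; 2 hops → 0.0233333 ms.
Propagation delays (d/s per hop): 1.15942, 1.48837 ms; sum = 2.64779 ms.
End-to-end = 2.671 ms.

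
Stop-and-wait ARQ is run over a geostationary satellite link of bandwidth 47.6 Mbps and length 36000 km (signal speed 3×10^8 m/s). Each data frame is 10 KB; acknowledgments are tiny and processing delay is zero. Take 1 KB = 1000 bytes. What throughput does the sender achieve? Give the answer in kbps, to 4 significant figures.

331.0 kbps

t_tx = L/R = 80000/47600000 = 0.00168067 s.
t_prop = 36000000/300000000 = 0.12 s; RTT = 0.24 s.
Cycle = t_tx + RTT = 0.241681 s.
Throughput = L / cycle = 80000 / 0.241681 = 331.0 kbps.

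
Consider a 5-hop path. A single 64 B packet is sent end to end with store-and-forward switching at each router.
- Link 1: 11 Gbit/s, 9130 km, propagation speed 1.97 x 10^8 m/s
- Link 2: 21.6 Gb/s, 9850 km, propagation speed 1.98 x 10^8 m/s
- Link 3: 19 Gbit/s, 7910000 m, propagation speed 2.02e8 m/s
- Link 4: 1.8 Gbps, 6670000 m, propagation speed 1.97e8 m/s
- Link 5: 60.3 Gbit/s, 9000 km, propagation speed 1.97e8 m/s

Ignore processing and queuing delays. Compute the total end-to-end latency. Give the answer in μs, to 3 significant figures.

215000 μs

L = 64 × 8 = 512 bits.
Transmission delays (L/R per hop): 0.0465455, 0.0237037, 0.0269474, 0.284444, 0.00849088 μs; sum = 0.390132 μs.
Propagation delays (d/s per hop): 46345.2, 49747.5, 39158.4, 33857.9, 45685.3 μs; sum = 214794 μs.
End-to-end = 215000 μs.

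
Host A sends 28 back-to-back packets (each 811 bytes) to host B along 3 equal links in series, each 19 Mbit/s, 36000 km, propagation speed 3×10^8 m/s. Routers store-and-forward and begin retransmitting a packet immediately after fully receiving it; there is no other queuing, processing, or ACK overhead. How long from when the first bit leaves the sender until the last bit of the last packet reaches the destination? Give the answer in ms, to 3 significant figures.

370 ms

Per-hop transmission t_tx = L/R = 6488/19000000 = 0.341474 ms.
Per-hop propagation t_prop = 36000000/300000000 = 120 ms.
Pipeline fill: first packet needs 3·t_tx to clear all hops; remaining 27 packets each add one t_tx.
Total = (3+28-1)·t_tx + 3·t_prop = 30·0.341474 + 3·120 = 370 ms.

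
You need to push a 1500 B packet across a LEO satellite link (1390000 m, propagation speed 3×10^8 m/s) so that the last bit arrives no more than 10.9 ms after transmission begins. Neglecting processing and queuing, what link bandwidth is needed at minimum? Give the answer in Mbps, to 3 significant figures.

1.91 Mbps

L = 12000 bits.
Propagation delay = 1390000 / 300000000 = 4.63333 ms.
Transmission budget = 10.9 − 4.63333 = 6.26667 ms.
R ≥ L / t_tx = 12000 bits / 0.00626667 s = 1.91 Mbps.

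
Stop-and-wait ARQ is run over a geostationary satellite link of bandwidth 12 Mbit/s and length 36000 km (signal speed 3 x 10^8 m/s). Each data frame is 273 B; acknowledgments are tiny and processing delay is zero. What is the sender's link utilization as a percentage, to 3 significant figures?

0.0758 %

t_tx = L/R = 2184/12000000 = 0.000182 s.
t_prop = 36000000/300000000 = 0.12 s; RTT = 0.24 s.
Cycle = t_tx + RTT = 0.240182 s.
Utilization = t_tx / cycle = 0.000182/0.240182 = 0.0758 %.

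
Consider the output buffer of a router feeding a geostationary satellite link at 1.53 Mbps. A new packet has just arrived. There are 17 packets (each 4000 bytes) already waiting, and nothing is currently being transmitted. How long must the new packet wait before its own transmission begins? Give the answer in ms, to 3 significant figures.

356 ms

Each queued packet: L/R = 32000/1530000 = 20.915 ms.
17 queued → 355.556 ms.
Queuing delay = 356 ms.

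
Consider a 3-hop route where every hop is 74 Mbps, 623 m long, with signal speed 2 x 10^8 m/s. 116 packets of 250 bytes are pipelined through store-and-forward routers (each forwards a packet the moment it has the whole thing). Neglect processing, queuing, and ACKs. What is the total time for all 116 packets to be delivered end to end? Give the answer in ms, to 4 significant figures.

Per-hop transmission t_tx = L/R = 2000/74000000 = 0.027027 ms.
Per-hop propagation t_prop = 623/200000000 = 0.003115 ms.
Pipeline fill: first packet needs 3·t_tx to clear all hops; remaining 115 packets each add one t_tx.
Total = (3+116-1)·t_tx + 3·t_prop = 118·0.027027 + 3·0.003115 = 3.199 ms.

3.199 ms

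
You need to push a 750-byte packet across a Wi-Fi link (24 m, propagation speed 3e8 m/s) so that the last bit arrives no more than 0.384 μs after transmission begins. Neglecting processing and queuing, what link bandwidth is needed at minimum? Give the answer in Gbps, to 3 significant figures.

19.7 Gbps

L = 6000 bits.
Propagation delay = 24 / 300000000 = 0.08 μs.
Transmission budget = 0.384 − 0.08 = 0.304 μs.
R ≥ L / t_tx = 6000 bits / 3.04e-07 s = 19.7 Gbps.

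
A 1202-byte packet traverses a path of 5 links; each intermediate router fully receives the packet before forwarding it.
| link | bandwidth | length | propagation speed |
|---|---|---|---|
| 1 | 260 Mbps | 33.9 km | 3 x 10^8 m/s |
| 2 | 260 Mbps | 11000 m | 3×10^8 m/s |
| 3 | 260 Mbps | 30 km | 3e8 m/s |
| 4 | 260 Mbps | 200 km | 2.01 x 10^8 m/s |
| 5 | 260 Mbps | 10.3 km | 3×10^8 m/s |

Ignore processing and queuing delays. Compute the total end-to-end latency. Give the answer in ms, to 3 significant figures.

L = 1202 × 8 = 9616 bits.
Transmission delay per hop = L/R = 9616/260000000 = 0.0369846 ms; 5 hops → 0.184923 ms.
Propagation delays (d/s per hop): 0.113, 0.0366667, 0.1, 0.995025, 0.0343333 ms; sum = 1.27902 ms.
End-to-end = 1.46 ms.

1.46 ms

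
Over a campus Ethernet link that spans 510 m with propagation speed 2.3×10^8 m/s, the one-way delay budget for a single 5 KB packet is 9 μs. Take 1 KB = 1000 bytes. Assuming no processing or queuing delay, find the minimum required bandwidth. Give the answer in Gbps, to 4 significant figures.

5.897 Gbps

L = 40000 bits.
Propagation delay = 510 / 2.3e+08 = 2.21739 μs.
Transmission budget = 9 − 2.21739 = 6.78261 μs.
R ≥ L / t_tx = 40000 bits / 6.78261e-06 s = 5.897 Gbps.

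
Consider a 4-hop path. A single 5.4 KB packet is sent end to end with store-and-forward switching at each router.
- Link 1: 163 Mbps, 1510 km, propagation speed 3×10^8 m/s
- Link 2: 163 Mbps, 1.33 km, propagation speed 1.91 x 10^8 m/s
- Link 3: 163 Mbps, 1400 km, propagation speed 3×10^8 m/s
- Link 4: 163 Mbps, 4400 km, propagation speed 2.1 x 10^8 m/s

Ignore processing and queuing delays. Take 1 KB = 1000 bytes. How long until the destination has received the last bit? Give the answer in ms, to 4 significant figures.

31.72 ms

L = 43200 bits.
Transmission delay per hop = L/R = 43200/163000000 = 0.265031 ms; 4 hops → 1.06012 ms.
Propagation delays (d/s per hop): 5.03333, 0.00696335, 4.66667, 20.9524 ms; sum = 30.6593 ms.
End-to-end = 31.72 ms.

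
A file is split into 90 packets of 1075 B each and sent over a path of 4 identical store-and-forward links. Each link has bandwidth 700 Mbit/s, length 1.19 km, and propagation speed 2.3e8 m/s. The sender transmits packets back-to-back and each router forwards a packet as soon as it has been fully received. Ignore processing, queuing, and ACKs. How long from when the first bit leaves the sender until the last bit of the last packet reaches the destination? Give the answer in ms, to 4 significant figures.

1.163 ms

Per-hop transmission t_tx = L/R = 8600/700000000 = 0.0122857 ms.
Per-hop propagation t_prop = 1190/2.3e+08 = 0.00517391 ms.
Pipeline fill: first packet needs 4·t_tx to clear all hops; remaining 89 packets each add one t_tx.
Total = (4+90-1)·t_tx + 4·t_prop = 93·0.0122857 + 4·0.00517391 = 1.163 ms.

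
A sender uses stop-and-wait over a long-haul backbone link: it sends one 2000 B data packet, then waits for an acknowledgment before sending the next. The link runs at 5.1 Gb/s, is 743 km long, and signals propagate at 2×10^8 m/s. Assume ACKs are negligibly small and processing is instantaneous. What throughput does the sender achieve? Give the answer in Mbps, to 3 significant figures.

t_tx = L/R = 16000/5100000000 = 3.13725e-06 s.
t_prop = 743000/200000000 = 0.003715 s; RTT = 0.00743 s.
Cycle = t_tx + RTT = 0.00743314 s.
Throughput = L / cycle = 16000 / 0.00743314 = 2.15 Mbps.

2.15 Mbps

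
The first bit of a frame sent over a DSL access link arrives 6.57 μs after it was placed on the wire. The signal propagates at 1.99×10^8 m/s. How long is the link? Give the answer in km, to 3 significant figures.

d = s × t_prop = 199000000 × 6.57e-06 = 1.31 km.

1.31 km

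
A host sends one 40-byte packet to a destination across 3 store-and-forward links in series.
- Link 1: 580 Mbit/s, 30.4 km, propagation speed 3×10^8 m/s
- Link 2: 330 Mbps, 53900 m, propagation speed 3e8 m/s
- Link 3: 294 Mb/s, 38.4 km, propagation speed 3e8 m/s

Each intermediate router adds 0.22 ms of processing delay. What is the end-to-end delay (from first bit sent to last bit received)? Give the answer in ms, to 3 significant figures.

0.852 ms

L = 40 × 8 = 320 bits.
Transmission delays (L/R per hop): 0.000551724, 0.000969697, 0.00108844 ms; sum = 0.00260986 ms.
Propagation delays (d/s per hop): 0.101333, 0.179667, 0.128 ms; sum = 0.409 ms.
Processing at 2 router(s): 2 × 0.22 ms = 0.44 ms.
End-to-end = 0.852 ms.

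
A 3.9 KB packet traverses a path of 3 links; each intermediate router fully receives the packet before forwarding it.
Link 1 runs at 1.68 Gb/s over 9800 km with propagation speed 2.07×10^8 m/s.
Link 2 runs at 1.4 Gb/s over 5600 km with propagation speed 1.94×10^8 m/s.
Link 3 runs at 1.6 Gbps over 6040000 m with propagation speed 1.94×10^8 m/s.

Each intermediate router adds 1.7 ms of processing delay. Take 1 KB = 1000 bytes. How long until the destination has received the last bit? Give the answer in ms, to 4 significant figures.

L = 31200 bits.
Transmission delays (L/R per hop): 0.0185714, 0.0222857, 0.0195 ms; sum = 0.0603571 ms.
Propagation delays (d/s per hop): 47.343, 28.866, 31.134 ms; sum = 107.343 ms.
Processing at 2 router(s): 2 × 1.7 ms = 3.4 ms.
End-to-end = 110.8 ms.

110.8 ms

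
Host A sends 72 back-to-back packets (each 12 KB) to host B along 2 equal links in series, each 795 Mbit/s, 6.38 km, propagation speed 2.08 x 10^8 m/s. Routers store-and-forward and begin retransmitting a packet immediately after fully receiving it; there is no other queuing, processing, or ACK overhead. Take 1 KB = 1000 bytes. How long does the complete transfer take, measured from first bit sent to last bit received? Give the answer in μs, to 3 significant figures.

8880 μs

Per-hop transmission t_tx = L/R = 96000/795000000 = 120.755 μs.
Per-hop propagation t_prop = 6380/208000000 = 30.6731 μs.
Pipeline fill: first packet needs 2·t_tx to clear all hops; remaining 71 packets each add one t_tx.
Total = (2+72-1)·t_tx + 2·t_prop = 73·120.755 + 2·30.6731 = 8880 μs.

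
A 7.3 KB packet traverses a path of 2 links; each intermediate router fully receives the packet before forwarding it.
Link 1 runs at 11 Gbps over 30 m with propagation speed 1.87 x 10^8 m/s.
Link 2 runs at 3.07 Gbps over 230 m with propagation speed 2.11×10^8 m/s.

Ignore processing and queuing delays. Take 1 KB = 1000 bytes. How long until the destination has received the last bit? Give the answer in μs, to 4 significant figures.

25.58 μs

L = 58400 bits.
Transmission delays (L/R per hop): 5.30909, 19.0228 μs; sum = 24.3319 μs.
Propagation delays (d/s per hop): 0.160428, 1.09005 μs; sum = 1.25048 μs.
End-to-end = 25.58 μs.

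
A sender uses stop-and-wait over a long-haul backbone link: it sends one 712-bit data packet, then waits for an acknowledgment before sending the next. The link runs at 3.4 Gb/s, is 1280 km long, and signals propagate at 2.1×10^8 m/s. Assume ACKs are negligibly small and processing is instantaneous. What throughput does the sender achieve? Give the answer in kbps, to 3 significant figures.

t_tx = L/R = 712/3400000000 = 2.09412e-07 s.
t_prop = 1280000/210000000 = 0.00609524 s; RTT = 0.0121905 s.
Cycle = t_tx + RTT = 0.0121907 s.
Throughput = L / cycle = 712 / 0.0121907 = 58.4 kbps.

58.4 kbps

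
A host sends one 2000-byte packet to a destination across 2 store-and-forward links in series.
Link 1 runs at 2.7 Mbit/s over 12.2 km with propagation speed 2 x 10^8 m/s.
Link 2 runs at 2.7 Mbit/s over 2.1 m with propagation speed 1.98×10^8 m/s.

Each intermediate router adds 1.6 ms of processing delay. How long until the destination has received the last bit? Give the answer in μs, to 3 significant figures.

L = 2000 × 8 = 16000 bits.
Transmission delay per hop = L/R = 16000/2700000 = 5925.93 μs; 2 hops → 11851.9 μs.
Propagation delays (d/s per hop): 61, 0.0106061 μs; sum = 61.0106 μs.
Processing at 1 router(s): 1 × 1.6 ms = 1600 μs.
End-to-end = 13500 μs.

13500 μs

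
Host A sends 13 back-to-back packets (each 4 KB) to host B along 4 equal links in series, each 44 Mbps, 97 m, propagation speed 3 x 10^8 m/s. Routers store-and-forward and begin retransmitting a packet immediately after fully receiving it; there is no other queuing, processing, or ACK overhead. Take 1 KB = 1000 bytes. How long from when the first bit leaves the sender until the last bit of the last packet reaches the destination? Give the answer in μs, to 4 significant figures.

Per-hop transmission t_tx = L/R = 32000/44000000 = 727.273 μs.
Per-hop propagation t_prop = 97/300000000 = 0.323333 μs.
Pipeline fill: first packet needs 4·t_tx to clear all hops; remaining 12 packets each add one t_tx.
Total = (4+13-1)·t_tx + 4·t_prop = 16·727.273 + 4·0.323333 = 11640 μs.

11640 μs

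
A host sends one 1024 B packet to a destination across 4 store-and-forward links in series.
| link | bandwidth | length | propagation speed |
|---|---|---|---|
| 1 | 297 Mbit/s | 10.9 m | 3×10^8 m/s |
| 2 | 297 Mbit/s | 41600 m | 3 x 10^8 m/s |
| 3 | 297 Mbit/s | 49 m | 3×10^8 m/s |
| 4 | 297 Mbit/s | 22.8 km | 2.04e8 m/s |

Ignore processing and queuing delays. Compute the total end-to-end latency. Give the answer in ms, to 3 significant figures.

L = 1024 × 8 = 8192 bits.
Transmission delay per hop = L/R = 8192/297000000 = 0.0275825 ms; 4 hops → 0.11033 ms.
Propagation delays (d/s per hop): 3.63333e-05, 0.138667, 0.000163333, 0.111765 ms; sum = 0.250631 ms.
End-to-end = 0.361 ms.

0.361 ms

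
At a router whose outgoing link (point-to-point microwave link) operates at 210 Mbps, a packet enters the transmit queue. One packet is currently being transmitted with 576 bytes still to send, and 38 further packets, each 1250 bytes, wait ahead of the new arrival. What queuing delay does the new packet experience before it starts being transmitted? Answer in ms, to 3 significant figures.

Each queued packet: L/R = 10000/210000000 = 0.047619 ms.
38 queued → 1.80952 ms.
Plus remaining 4608 bits of current packet: 0.0219429 ms.
Queuing delay = 1.83 ms.

1.83 ms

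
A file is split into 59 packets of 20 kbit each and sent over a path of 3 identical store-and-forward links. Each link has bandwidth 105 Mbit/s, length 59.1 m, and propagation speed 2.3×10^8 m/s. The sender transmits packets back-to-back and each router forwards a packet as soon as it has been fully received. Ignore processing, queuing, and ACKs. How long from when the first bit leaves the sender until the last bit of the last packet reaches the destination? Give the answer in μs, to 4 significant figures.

11620 μs

Per-hop transmission t_tx = L/R = 20000/105000000 = 190.476 μs.
Per-hop propagation t_prop = 59.1/2.3e+08 = 0.256957 μs.
Pipeline fill: first packet needs 3·t_tx to clear all hops; remaining 58 packets each add one t_tx.
Total = (3+59-1)·t_tx + 3·t_prop = 61·190.476 + 3·0.256957 = 11620 μs.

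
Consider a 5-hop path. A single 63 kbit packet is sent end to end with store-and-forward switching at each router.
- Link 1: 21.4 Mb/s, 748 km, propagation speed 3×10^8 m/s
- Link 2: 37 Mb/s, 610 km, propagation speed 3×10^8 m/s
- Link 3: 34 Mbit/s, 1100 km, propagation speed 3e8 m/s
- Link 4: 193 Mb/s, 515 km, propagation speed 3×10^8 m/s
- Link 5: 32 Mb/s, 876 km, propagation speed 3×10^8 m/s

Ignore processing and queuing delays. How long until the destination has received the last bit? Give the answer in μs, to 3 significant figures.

L = 63000 bits.
Transmission delays (L/R per hop): 2943.93, 1702.7, 1852.94, 326.425, 1968.75 μs; sum = 8794.74 μs.
Propagation delays (d/s per hop): 2493.33, 2033.33, 3666.67, 1716.67, 2920 μs; sum = 12830 μs.
End-to-end = 21600 μs.

21600 μs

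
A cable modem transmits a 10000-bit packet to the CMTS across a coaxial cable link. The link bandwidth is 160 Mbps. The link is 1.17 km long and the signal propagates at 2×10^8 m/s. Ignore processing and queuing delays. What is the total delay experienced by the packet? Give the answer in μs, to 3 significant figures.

Transmission delay = L/R = 10000 / 160000000 = 62.5 μs.
Propagation delay = d/s = 1170 m / 200000000 m/s = 5.85 μs.
Total = 68.4 μs.

68.4 μs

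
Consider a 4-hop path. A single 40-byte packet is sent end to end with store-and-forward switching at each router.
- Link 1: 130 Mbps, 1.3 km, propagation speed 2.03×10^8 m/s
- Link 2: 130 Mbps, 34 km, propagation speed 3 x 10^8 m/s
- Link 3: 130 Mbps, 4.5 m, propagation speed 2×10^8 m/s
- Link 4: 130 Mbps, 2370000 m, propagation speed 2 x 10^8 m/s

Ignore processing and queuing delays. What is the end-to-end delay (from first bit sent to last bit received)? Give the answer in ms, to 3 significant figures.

12.0 ms

L = 40 × 8 = 320 bits.
Transmission delay per hop = L/R = 320/130000000 = 0.00246154 ms; 4 hops → 0.00984615 ms.
Propagation delays (d/s per hop): 0.00640394, 0.113333, 2.25e-05, 11.85 ms; sum = 11.9698 ms.
End-to-end = 12.0 ms.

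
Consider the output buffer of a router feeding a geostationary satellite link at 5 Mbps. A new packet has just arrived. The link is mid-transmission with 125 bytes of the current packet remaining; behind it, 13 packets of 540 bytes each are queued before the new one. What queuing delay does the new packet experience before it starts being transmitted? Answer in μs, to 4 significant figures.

Each queued packet: L/R = 4320/5000000 = 864 μs.
13 queued → 11232 μs.
Plus remaining 1000 bits of current packet: 200 μs.
Queuing delay = 11430 μs.

11430 μs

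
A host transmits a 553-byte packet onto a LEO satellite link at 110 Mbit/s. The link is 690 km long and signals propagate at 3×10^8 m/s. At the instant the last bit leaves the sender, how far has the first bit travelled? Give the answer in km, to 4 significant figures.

t_tx = L/R = 4424/110000000 = 4.02182e-05 s.
Distance = s × t_tx = 300000000 × 4.02182e-05 = 12.07 km.

12.07 km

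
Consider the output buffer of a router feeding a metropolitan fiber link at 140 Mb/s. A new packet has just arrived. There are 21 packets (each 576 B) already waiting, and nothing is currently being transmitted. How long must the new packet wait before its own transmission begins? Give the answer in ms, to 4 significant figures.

Each queued packet: L/R = 4608/140000000 = 0.0329143 ms.
21 queued → 0.6912 ms.
Queuing delay = 0.6912 ms.

0.6912 ms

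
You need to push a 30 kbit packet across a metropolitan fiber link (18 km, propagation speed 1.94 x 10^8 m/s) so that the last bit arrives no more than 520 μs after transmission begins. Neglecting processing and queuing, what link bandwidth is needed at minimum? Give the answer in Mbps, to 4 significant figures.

70.22 Mbps

Propagation delay = 18000 / 194000000 = 92.7835 μs.
Transmission budget = 520 − 92.7835 = 427.216 μs.
R ≥ L / t_tx = 30000 bits / 0.000427216 s = 70.22 Mbps.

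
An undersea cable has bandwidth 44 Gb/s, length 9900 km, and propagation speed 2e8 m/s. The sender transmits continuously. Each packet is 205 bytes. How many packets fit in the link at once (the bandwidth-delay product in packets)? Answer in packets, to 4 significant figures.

1328000 packets

Propagation delay = 9900000 / 200000000 = 0.0495 s.
BDP = R × t_prop = 44000000000 × 0.0495 = 2178000000 bits.
In packets of 1640 bits: 1328000 packets.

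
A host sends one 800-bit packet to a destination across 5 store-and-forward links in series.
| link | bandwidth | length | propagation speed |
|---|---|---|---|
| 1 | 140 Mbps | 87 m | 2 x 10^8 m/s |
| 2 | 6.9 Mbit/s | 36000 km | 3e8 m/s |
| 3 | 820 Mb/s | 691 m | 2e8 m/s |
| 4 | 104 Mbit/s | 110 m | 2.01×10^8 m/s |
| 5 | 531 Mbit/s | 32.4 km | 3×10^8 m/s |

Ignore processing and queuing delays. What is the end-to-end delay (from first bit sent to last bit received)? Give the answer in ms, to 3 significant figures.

120 ms

Transmission delays (L/R per hop): 0.00571429, 0.115942, 0.00097561, 0.00769231, 0.00150659 ms; sum = 0.131831 ms.
Propagation delays (d/s per hop): 0.000435, 120, 0.003455, 0.000547264, 0.108 ms; sum = 120.112 ms.
End-to-end = 120 ms.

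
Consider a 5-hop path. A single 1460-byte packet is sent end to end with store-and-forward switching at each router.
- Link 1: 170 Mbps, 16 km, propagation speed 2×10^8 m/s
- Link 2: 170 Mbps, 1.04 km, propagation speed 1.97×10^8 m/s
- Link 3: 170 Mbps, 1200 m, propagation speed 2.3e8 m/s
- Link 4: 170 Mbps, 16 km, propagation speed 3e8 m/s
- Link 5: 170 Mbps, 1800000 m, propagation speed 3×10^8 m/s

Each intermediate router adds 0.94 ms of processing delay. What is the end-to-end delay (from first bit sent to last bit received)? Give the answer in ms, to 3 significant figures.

L = 1460 × 8 = 11680 bits.
Transmission delay per hop = L/R = 11680/170000000 = 0.0687059 ms; 5 hops → 0.343529 ms.
Propagation delays (d/s per hop): 0.08, 0.00527919, 0.00521739, 0.0533333, 6 ms; sum = 6.14383 ms.
Processing at 4 router(s): 4 × 0.94 ms = 3.76 ms.
End-to-end = 10.2 ms.

10.2 ms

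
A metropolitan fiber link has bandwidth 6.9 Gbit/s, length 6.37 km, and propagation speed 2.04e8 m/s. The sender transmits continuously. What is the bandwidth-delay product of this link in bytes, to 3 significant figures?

26900 bytes

Propagation delay = 6370 / 204000000 = 3.12255e-05 s.
BDP = R × t_prop = 6900000000 × 3.12255e-05 = 215456 bits.
In bytes: 215456/8 = 26900 bytes.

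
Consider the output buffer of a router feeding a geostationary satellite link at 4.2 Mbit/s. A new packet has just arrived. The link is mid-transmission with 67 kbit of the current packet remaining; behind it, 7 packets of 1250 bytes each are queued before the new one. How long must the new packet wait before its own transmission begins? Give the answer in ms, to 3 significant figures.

32.6 ms

Each queued packet: L/R = 10000/4200000 = 2.38095 ms.
7 queued → 16.6667 ms.
Plus remaining 67000 bits of current packet: 15.9524 ms.
Queuing delay = 32.6 ms.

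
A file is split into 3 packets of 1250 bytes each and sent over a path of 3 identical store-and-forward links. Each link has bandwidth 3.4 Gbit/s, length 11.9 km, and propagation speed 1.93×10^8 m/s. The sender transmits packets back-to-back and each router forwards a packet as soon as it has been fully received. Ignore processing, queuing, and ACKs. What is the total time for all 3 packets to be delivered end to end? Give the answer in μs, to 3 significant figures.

200 μs

Per-hop transmission t_tx = L/R = 10000/3400000000 = 2.94118 μs.
Per-hop propagation t_prop = 11900/193000000 = 61.658 μs.
Pipeline fill: first packet needs 3·t_tx to clear all hops; remaining 2 packets each add one t_tx.
Total = (3+3-1)·t_tx + 3·t_prop = 5·2.94118 + 3·61.658 = 200 μs.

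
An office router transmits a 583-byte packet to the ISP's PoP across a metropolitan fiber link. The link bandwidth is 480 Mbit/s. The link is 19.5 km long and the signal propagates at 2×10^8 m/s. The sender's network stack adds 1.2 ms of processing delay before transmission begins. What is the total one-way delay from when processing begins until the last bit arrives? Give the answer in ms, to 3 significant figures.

1.31 ms

L = 583 × 8 = 4664 bits.
Transmission delay = L/R = 4664 / 480000000 = 0.00971667 ms.
Propagation delay = d/s = 19500 m / 200000000 m/s = 0.0975 ms.
Plus processing delay 1.2 ms = 1.2 ms.
Total = 1.31 ms.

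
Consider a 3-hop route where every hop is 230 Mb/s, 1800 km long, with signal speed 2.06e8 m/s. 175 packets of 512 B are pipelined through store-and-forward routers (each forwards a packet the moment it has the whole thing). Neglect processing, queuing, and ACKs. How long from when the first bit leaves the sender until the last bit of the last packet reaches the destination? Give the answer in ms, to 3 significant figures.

Per-hop transmission t_tx = L/R = 4096/230000000 = 0.0178087 ms.
Per-hop propagation t_prop = 1800000/206000000 = 8.73786 ms.
Pipeline fill: first packet needs 3·t_tx to clear all hops; remaining 174 packets each add one t_tx.
Total = (3+175-1)·t_tx + 3·t_prop = 177·0.0178087 + 3·8.73786 = 29.4 ms.

29.4 ms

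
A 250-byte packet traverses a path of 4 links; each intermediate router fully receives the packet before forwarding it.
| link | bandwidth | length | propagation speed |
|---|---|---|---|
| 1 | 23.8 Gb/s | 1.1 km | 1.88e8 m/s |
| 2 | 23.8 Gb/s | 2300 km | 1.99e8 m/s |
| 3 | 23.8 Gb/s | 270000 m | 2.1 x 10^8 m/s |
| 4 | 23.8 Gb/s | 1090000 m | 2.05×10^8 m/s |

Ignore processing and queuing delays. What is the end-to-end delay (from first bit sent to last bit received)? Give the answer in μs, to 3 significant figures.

18200 μs

L = 250 × 8 = 2000 bits.
Transmission delay per hop = L/R = 2000/23800000000 = 0.0840336 μs; 4 hops → 0.336134 μs.
Propagation delays (d/s per hop): 5.85106, 11557.8, 1285.71, 5317.07 μs; sum = 18166.4 μs.
End-to-end = 18200 μs.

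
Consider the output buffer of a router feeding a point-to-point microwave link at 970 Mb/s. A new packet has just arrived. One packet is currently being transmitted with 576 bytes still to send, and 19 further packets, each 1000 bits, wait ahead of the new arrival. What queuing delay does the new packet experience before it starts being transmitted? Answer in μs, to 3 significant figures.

24.3 μs

Each queued packet: L/R = 1000/970000000 = 1.03093 μs.
19 queued → 19.5876 μs.
Plus remaining 4608 bits of current packet: 4.75052 μs.
Queuing delay = 24.3 μs.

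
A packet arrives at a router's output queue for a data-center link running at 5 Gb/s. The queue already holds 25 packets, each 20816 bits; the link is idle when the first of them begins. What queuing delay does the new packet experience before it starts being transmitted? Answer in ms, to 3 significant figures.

0.104 ms

Each queued packet: L/R = 20816/5000000000 = 0.0041632 ms.
25 queued → 0.10408 ms.
Queuing delay = 0.104 ms.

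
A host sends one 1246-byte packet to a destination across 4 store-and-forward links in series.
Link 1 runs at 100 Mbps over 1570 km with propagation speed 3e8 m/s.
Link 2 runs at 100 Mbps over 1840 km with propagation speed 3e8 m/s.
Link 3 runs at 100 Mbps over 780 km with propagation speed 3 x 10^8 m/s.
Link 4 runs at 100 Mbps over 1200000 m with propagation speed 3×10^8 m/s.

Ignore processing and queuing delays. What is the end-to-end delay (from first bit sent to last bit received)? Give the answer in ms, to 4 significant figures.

18.37 ms

L = 1246 × 8 = 9968 bits.
Transmission delay per hop = L/R = 9968/100000000 = 0.09968 ms; 4 hops → 0.39872 ms.
Propagation delays (d/s per hop): 5.23333, 6.13333, 2.6, 4 ms; sum = 17.9667 ms.
End-to-end = 18.37 ms.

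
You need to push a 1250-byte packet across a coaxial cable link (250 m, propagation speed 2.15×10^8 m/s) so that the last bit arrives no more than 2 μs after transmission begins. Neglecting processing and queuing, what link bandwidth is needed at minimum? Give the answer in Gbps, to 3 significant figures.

11.9 Gbps

L = 10000 bits.
Propagation delay = 250 / 215000000 = 1.16279 μs.
Transmission budget = 2 − 1.16279 = 0.837209 μs.
R ≥ L / t_tx = 10000 bits / 8.37209e-07 s = 11.9 Gbps.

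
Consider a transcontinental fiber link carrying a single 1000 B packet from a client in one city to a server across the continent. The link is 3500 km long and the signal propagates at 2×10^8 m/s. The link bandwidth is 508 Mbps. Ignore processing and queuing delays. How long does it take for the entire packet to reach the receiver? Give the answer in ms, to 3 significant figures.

L = 1000 × 8 = 8000 bits.
Transmission delay = L/R = 8000 / 508000000 = 0.015748 ms.
Propagation delay = d/s = 3500000 m / 200000000 m/s = 17.5 ms.
Total = 17.5 ms.

17.5 ms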